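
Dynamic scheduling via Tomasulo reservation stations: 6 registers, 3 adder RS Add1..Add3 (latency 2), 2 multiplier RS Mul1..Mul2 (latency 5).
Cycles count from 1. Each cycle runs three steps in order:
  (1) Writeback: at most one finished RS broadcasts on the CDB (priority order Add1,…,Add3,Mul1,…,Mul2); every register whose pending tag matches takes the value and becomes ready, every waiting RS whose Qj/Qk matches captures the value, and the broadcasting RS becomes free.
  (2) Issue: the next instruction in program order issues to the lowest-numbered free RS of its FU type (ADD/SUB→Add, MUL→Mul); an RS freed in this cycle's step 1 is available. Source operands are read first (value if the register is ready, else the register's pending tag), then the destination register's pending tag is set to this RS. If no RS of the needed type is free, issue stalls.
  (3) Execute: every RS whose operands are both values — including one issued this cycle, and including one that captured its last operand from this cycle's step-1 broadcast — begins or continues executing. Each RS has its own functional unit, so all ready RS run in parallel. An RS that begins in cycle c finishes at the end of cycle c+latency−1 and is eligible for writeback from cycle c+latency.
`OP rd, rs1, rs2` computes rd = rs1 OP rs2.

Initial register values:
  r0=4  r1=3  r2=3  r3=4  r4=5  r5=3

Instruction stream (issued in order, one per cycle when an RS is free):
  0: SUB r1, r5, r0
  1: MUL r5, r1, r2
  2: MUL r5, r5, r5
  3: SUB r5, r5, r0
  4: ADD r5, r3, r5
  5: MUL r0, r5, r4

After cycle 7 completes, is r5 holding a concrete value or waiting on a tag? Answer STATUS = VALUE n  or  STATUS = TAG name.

STATUS = TAG Add2

  c1: issue SUB r1<-Add1  regs: r0:4,r1:Add1,r2:3,r3:4,r4:5,r5:3
  c2: issue MUL r5<-Mul1  regs: r0:4,r1:Add1,r2:3,r3:4,r4:5,r5:Mul1
  c3: CDB Add1=-1; issue MUL r5<-Mul2  regs: r0:4,r1:-1,r2:3,r3:4,r4:5,r5:Mul2
  c4: issue SUB r5<-Add1  regs: r0:4,r1:-1,r2:3,r3:4,r4:5,r5:Add1
  c5: issue ADD r5<-Add2  regs: r0:4,r1:-1,r2:3,r3:4,r4:5,r5:Add2
  c6: stall  regs: r0:4,r1:-1,r2:3,r3:4,r4:5,r5:Add2
  c7: stall  regs: r0:4,r1:-1,r2:3,r3:4,r4:5,r5:Add2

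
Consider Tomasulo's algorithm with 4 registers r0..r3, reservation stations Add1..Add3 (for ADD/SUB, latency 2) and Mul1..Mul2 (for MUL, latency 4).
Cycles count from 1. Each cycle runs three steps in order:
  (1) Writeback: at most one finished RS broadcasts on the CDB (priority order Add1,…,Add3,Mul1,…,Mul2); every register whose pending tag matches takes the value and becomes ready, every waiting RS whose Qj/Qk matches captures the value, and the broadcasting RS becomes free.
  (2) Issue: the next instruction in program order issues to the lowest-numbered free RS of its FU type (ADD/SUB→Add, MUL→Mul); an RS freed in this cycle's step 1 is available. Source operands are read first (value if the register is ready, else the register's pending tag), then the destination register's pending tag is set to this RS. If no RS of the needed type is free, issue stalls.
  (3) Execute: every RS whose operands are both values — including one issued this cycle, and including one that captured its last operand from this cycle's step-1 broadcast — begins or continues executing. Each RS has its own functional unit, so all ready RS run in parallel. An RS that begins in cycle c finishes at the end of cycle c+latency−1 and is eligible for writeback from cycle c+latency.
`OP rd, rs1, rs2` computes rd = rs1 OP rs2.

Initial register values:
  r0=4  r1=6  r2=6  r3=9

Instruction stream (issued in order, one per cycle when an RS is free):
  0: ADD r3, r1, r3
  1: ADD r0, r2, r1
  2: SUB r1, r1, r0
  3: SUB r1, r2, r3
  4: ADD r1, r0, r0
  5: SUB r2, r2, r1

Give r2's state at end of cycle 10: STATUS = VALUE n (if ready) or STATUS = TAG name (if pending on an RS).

STATUS = VALUE -18

c1: issue ADD r3<-Add1 | r0:4,r1:6,r2:6,r3:Add1
c2: issue ADD r0<-Add2 | r0:Add2,r1:6,r2:6,r3:Add1
c3: CDB Add1=15; issue SUB r1<-Add1 | r0:Add2,r1:Add1,r2:6,r3:15
c4: CDB Add2=12; issue SUB r1<-Add2 | r0:12,r1:Add2,r2:6,r3:15
c5: issue ADD r1<-Add3 | r0:12,r1:Add3,r2:6,r3:15
c6: CDB Add1=-6; issue SUB r2<-Add1 | r0:12,r1:Add3,r2:Add1,r3:15
c7: CDB Add2=-9 | r0:12,r1:Add3,r2:Add1,r3:15
c8: CDB Add3=24 | r0:12,r1:24,r2:Add1,r3:15
c9: - | r0:12,r1:24,r2:Add1,r3:15
c10: CDB Add1=-18 | r0:12,r1:24,r2:-18,r3:15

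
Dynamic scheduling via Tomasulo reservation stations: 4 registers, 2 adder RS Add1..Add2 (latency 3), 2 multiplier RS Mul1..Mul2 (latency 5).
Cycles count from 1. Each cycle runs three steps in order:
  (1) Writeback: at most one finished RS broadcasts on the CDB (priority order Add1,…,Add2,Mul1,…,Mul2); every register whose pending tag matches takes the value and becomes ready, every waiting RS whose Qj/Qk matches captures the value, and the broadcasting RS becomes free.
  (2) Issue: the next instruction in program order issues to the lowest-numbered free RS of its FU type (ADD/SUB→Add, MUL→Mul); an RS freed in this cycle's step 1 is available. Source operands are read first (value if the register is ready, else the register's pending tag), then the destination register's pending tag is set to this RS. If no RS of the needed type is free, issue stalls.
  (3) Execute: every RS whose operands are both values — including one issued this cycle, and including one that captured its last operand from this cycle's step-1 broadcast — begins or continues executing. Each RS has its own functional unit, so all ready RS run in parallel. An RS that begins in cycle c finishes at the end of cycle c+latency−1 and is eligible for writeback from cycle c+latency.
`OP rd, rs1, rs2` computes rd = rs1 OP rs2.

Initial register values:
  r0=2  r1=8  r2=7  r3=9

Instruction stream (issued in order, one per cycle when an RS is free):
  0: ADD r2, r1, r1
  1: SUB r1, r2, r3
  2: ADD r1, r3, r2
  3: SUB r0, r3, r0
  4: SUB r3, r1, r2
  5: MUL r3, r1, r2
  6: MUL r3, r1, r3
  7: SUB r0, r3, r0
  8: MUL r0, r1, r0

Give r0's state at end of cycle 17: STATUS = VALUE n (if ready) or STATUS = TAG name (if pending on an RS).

STATUS = TAG Mul1

  c1: issue ADD r2<-Add1  regs: r0:2,r1:8,r2:Add1,r3:9
  c2: issue SUB r1<-Add2  regs: r0:2,r1:Add2,r2:Add1,r3:9
  c3: stall  regs: r0:2,r1:Add2,r2:Add1,r3:9
  c4: CDB Add1=16; issue ADD r1<-Add1  regs: r0:2,r1:Add1,r2:16,r3:9
  c5: stall  regs: r0:2,r1:Add1,r2:16,r3:9
  c6: stall  regs: r0:2,r1:Add1,r2:16,r3:9
  c7: CDB Add1=25; issue SUB r0<-Add1  regs: r0:Add1,r1:25,r2:16,r3:9
  c8: CDB Add2=7; issue SUB r3<-Add2  regs: r0:Add1,r1:25,r2:16,r3:Add2
  c9: issue MUL r3<-Mul1  regs: r0:Add1,r1:25,r2:16,r3:Mul1
  c10: CDB Add1=7; issue MUL r3<-Mul2  regs: r0:7,r1:25,r2:16,r3:Mul2
  c11: CDB Add2=9; issue SUB r0<-Add1  regs: r0:Add1,r1:25,r2:16,r3:Mul2
  c12: stall  regs: r0:Add1,r1:25,r2:16,r3:Mul2
  c13: stall  regs: r0:Add1,r1:25,r2:16,r3:Mul2
  c14: CDB Mul1=400; issue MUL r0<-Mul1  regs: r0:Mul1,r1:25,r2:16,r3:Mul2
  c15: -  regs: r0:Mul1,r1:25,r2:16,r3:Mul2
  c16: -  regs: r0:Mul1,r1:25,r2:16,r3:Mul2
  c17: -  regs: r0:Mul1,r1:25,r2:16,r3:Mul2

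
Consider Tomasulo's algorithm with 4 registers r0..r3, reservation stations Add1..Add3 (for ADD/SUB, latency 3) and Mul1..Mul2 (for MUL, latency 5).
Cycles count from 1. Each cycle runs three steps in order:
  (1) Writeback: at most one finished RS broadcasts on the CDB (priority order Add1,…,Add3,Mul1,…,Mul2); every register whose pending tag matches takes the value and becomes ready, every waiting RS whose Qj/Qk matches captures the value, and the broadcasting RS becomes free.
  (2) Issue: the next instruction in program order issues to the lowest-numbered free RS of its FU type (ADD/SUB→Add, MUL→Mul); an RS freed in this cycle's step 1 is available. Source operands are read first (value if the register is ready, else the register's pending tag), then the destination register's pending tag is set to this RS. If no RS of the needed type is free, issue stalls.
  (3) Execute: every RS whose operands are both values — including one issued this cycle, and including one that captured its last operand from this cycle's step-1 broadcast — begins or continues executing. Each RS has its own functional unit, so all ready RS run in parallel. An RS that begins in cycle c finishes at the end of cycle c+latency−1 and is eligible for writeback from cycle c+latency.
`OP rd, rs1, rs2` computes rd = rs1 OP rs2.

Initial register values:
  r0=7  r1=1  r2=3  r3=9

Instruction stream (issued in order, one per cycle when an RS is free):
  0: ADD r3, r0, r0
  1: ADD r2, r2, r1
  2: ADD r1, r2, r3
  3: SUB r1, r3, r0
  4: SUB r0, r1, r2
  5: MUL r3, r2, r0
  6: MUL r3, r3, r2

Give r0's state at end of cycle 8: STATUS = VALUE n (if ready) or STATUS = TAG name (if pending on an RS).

  c1: issue ADD r3<-Add1  regs: r0:7,r1:1,r2:3,r3:Add1
  c2: issue ADD r2<-Add2  regs: r0:7,r1:1,r2:Add2,r3:Add1
  c3: issue ADD r1<-Add3  regs: r0:7,r1:Add3,r2:Add2,r3:Add1
  c4: CDB Add1=14; issue SUB r1<-Add1  regs: r0:7,r1:Add1,r2:Add2,r3:14
  c5: CDB Add2=4; issue SUB r0<-Add2  regs: r0:Add2,r1:Add1,r2:4,r3:14
  c6: issue MUL r3<-Mul1  regs: r0:Add2,r1:Add1,r2:4,r3:Mul1
  c7: CDB Add1=7; issue MUL r3<-Mul2  regs: r0:Add2,r1:7,r2:4,r3:Mul2
  c8: CDB Add3=18  regs: r0:Add2,r1:7,r2:4,r3:Mul2

STATUS = TAG Add2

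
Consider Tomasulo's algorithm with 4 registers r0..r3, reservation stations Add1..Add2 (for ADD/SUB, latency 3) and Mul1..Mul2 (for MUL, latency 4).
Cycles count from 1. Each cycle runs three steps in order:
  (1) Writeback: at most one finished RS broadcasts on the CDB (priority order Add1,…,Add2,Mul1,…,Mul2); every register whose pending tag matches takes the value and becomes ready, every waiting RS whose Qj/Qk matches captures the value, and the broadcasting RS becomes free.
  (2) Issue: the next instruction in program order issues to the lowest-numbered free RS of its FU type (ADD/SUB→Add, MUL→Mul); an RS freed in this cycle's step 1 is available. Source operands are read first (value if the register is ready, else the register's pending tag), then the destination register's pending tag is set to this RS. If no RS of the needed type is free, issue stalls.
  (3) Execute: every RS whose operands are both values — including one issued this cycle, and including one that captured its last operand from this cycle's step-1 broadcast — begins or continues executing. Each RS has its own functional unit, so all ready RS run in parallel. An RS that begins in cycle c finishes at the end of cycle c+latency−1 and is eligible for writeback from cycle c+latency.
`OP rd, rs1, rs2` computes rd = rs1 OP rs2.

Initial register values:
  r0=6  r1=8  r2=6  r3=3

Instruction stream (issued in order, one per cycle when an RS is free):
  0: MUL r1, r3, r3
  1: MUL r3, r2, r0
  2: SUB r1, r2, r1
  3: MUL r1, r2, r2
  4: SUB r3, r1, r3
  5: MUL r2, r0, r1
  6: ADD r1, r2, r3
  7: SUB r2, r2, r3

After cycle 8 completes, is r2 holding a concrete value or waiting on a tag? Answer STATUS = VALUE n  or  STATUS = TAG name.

STATUS = TAG Mul2

  c1: issue MUL r1<-Mul1  regs: r0:6,r1:Mul1,r2:6,r3:3
  c2: issue MUL r3<-Mul2  regs: r0:6,r1:Mul1,r2:6,r3:Mul2
  c3: issue SUB r1<-Add1  regs: r0:6,r1:Add1,r2:6,r3:Mul2
  c4: stall  regs: r0:6,r1:Add1,r2:6,r3:Mul2
  c5: CDB Mul1=9; issue MUL r1<-Mul1  regs: r0:6,r1:Mul1,r2:6,r3:Mul2
  c6: CDB Mul2=36; issue SUB r3<-Add2  regs: r0:6,r1:Mul1,r2:6,r3:Add2
  c7: issue MUL r2<-Mul2  regs: r0:6,r1:Mul1,r2:Mul2,r3:Add2
  c8: CDB Add1=-3; issue ADD r1<-Add1  regs: r0:6,r1:Add1,r2:Mul2,r3:Add2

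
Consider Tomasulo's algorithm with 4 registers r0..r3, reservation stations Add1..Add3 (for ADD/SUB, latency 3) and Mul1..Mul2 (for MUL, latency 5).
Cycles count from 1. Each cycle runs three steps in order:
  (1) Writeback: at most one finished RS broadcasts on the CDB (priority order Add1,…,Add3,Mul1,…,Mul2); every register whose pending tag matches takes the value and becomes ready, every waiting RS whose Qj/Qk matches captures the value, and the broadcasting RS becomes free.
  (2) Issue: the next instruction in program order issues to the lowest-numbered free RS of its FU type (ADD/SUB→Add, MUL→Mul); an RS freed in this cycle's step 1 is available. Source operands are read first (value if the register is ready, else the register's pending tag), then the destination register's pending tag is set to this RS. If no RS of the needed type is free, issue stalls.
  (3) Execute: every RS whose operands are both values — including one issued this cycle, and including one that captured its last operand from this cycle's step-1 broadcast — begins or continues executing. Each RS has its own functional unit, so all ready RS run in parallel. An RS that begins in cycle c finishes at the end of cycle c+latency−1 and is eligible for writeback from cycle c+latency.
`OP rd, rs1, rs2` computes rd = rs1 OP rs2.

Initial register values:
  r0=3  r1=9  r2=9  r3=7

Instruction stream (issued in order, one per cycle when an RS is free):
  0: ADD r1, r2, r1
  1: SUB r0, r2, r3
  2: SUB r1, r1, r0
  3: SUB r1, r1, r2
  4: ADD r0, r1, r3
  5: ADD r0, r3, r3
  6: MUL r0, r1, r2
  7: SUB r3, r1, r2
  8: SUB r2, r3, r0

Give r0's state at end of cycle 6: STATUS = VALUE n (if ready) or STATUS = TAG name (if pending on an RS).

cycle 1: issue ADD r1<-Add1 // r0:3,r1:Add1,r2:9,r3:7
cycle 2: issue SUB r0<-Add2 // r0:Add2,r1:Add1,r2:9,r3:7
cycle 3: issue SUB r1<-Add3 // r0:Add2,r1:Add3,r2:9,r3:7
cycle 4: CDB Add1=18; issue SUB r1<-Add1 // r0:Add2,r1:Add1,r2:9,r3:7
cycle 5: CDB Add2=2; issue ADD r0<-Add2 // r0:Add2,r1:Add1,r2:9,r3:7
cycle 6: stall // r0:Add2,r1:Add1,r2:9,r3:7

STATUS = TAG Add2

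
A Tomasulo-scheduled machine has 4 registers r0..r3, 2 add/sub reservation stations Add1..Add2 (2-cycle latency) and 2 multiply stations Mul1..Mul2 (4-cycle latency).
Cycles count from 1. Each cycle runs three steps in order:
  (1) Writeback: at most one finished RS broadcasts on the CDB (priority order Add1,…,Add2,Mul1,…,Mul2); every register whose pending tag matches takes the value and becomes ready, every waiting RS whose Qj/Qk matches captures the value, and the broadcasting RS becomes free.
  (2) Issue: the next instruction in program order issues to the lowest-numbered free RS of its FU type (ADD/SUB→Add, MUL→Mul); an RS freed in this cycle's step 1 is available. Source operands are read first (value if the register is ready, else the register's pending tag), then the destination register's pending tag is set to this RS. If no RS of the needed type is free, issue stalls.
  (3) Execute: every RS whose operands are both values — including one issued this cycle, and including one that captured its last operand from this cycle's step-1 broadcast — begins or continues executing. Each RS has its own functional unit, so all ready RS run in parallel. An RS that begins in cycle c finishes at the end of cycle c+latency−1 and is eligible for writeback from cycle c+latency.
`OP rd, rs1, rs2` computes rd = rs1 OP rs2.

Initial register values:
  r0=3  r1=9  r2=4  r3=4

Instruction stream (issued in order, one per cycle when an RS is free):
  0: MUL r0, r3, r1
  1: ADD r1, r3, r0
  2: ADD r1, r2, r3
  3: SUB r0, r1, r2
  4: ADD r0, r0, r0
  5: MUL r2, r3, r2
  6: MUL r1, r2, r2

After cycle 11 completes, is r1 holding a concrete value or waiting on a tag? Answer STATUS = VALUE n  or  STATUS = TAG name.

c1: issue MUL r0<-Mul1 | r0:Mul1,r1:9,r2:4,r3:4
c2: issue ADD r1<-Add1 | r0:Mul1,r1:Add1,r2:4,r3:4
c3: issue ADD r1<-Add2 | r0:Mul1,r1:Add2,r2:4,r3:4
c4: stall | r0:Mul1,r1:Add2,r2:4,r3:4
c5: CDB Add2=8; issue SUB r0<-Add2 | r0:Add2,r1:8,r2:4,r3:4
c6: CDB Mul1=36; stall | r0:Add2,r1:8,r2:4,r3:4
c7: CDB Add2=4; issue ADD r0<-Add2 | r0:Add2,r1:8,r2:4,r3:4
c8: CDB Add1=40; issue MUL r2<-Mul1 | r0:Add2,r1:8,r2:Mul1,r3:4
c9: CDB Add2=8; issue MUL r1<-Mul2 | r0:8,r1:Mul2,r2:Mul1,r3:4
c10: - | r0:8,r1:Mul2,r2:Mul1,r3:4
c11: - | r0:8,r1:Mul2,r2:Mul1,r3:4

STATUS = TAG Mul2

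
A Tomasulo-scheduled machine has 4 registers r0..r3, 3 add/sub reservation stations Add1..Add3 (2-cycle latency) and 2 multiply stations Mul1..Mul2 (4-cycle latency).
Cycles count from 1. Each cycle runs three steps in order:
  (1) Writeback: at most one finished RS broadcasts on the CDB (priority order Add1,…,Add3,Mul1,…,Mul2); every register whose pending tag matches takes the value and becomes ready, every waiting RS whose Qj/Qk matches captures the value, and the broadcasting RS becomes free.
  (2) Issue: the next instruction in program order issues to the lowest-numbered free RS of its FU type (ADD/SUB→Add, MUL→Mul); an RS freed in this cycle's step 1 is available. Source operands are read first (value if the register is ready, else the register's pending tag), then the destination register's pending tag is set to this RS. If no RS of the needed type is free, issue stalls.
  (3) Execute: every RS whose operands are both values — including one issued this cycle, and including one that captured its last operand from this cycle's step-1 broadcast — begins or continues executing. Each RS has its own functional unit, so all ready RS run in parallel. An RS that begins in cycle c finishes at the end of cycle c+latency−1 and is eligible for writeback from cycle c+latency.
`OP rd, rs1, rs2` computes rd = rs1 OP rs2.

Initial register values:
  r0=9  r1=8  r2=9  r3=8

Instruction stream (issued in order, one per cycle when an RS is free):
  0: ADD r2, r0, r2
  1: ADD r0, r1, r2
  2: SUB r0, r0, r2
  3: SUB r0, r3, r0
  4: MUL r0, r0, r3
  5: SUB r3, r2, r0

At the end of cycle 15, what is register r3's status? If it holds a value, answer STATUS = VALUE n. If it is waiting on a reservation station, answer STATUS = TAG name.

cycle 1: issue ADD r2<-Add1 // r0:9,r1:8,r2:Add1,r3:8
cycle 2: issue ADD r0<-Add2 // r0:Add2,r1:8,r2:Add1,r3:8
cycle 3: CDB Add1=18; issue SUB r0<-Add1 // r0:Add1,r1:8,r2:18,r3:8
cycle 4: issue SUB r0<-Add3 // r0:Add3,r1:8,r2:18,r3:8
cycle 5: CDB Add2=26; issue MUL r0<-Mul1 // r0:Mul1,r1:8,r2:18,r3:8
cycle 6: issue SUB r3<-Add2 // r0:Mul1,r1:8,r2:18,r3:Add2
cycle 7: CDB Add1=8 // r0:Mul1,r1:8,r2:18,r3:Add2
cycle 8: - // r0:Mul1,r1:8,r2:18,r3:Add2
cycle 9: CDB Add3=0 // r0:Mul1,r1:8,r2:18,r3:Add2
cycle 10: - // r0:Mul1,r1:8,r2:18,r3:Add2
cycle 11: - // r0:Mul1,r1:8,r2:18,r3:Add2
cycle 12: - // r0:Mul1,r1:8,r2:18,r3:Add2
cycle 13: CDB Mul1=0 // r0:0,r1:8,r2:18,r3:Add2
cycle 14: - // r0:0,r1:8,r2:18,r3:Add2
cycle 15: CDB Add2=18 // r0:0,r1:8,r2:18,r3:18

STATUS = VALUE 18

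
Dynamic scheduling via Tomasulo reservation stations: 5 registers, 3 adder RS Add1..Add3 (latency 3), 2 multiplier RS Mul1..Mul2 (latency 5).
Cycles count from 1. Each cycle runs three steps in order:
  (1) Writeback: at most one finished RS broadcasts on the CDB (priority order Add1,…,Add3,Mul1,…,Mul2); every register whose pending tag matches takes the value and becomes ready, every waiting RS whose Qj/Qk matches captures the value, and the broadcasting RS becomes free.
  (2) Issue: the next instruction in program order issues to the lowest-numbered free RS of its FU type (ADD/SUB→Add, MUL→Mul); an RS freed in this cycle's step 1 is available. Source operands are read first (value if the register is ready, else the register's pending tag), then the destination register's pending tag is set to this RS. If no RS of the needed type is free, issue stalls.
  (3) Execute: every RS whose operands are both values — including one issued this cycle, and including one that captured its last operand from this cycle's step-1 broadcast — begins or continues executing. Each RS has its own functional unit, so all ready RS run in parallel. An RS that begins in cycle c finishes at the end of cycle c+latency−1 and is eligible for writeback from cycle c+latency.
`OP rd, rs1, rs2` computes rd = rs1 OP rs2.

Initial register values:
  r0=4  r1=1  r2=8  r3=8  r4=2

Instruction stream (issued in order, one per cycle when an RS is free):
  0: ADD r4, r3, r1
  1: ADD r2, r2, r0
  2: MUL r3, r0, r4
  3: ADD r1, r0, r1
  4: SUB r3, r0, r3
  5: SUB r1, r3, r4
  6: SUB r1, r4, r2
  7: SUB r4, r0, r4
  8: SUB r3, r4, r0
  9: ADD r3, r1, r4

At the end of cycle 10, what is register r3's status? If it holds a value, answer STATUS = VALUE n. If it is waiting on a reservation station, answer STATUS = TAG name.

  c1: issue ADD r4<-Add1  regs: r0:4,r1:1,r2:8,r3:8,r4:Add1
  c2: issue ADD r2<-Add2  regs: r0:4,r1:1,r2:Add2,r3:8,r4:Add1
  c3: issue MUL r3<-Mul1  regs: r0:4,r1:1,r2:Add2,r3:Mul1,r4:Add1
  c4: CDB Add1=9; issue ADD r1<-Add1  regs: r0:4,r1:Add1,r2:Add2,r3:Mul1,r4:9
  c5: CDB Add2=12; issue SUB r3<-Add2  regs: r0:4,r1:Add1,r2:12,r3:Add2,r4:9
  c6: issue SUB r1<-Add3  regs: r0:4,r1:Add3,r2:12,r3:Add2,r4:9
  c7: CDB Add1=5; issue SUB r1<-Add1  regs: r0:4,r1:Add1,r2:12,r3:Add2,r4:9
  c8: stall  regs: r0:4,r1:Add1,r2:12,r3:Add2,r4:9
  c9: CDB Mul1=36; stall  regs: r0:4,r1:Add1,r2:12,r3:Add2,r4:9
  c10: CDB Add1=-3; issue SUB r4<-Add1  regs: r0:4,r1:-3,r2:12,r3:Add2,r4:Add1

STATUS = TAG Add2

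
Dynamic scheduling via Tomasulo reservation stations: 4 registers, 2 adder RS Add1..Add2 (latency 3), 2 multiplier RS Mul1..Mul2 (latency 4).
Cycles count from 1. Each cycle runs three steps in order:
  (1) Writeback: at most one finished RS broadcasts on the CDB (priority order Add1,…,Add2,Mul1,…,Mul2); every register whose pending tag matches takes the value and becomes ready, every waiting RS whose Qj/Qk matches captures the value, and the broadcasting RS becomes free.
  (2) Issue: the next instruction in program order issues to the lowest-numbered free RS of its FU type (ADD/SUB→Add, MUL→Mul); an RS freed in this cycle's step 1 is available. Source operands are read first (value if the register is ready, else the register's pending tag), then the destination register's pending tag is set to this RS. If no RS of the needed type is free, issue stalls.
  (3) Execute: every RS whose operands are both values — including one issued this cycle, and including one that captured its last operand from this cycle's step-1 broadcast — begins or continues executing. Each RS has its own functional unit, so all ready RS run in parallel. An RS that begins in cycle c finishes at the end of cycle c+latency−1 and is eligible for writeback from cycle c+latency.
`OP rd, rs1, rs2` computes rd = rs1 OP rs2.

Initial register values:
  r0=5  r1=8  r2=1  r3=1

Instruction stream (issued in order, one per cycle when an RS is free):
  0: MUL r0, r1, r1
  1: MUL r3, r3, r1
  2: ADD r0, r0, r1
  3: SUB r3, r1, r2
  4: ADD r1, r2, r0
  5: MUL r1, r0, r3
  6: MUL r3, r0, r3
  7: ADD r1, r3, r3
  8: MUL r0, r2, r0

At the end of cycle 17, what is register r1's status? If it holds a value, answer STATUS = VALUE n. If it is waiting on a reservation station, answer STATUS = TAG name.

STATUS = VALUE 1008

c1: issue MUL r0<-Mul1 | r0:Mul1,r1:8,r2:1,r3:1
c2: issue MUL r3<-Mul2 | r0:Mul1,r1:8,r2:1,r3:Mul2
c3: issue ADD r0<-Add1 | r0:Add1,r1:8,r2:1,r3:Mul2
c4: issue SUB r3<-Add2 | r0:Add1,r1:8,r2:1,r3:Add2
c5: CDB Mul1=64; stall | r0:Add1,r1:8,r2:1,r3:Add2
c6: CDB Mul2=8; stall | r0:Add1,r1:8,r2:1,r3:Add2
c7: CDB Add2=7; issue ADD r1<-Add2 | r0:Add1,r1:Add2,r2:1,r3:7
c8: CDB Add1=72; issue MUL r1<-Mul1 | r0:72,r1:Mul1,r2:1,r3:7
c9: issue MUL r3<-Mul2 | r0:72,r1:Mul1,r2:1,r3:Mul2
c10: issue ADD r1<-Add1 | r0:72,r1:Add1,r2:1,r3:Mul2
c11: CDB Add2=73; stall | r0:72,r1:Add1,r2:1,r3:Mul2
c12: CDB Mul1=504; issue MUL r0<-Mul1 | r0:Mul1,r1:Add1,r2:1,r3:Mul2
c13: CDB Mul2=504 | r0:Mul1,r1:Add1,r2:1,r3:504
c14: - | r0:Mul1,r1:Add1,r2:1,r3:504
c15: - | r0:Mul1,r1:Add1,r2:1,r3:504
c16: CDB Add1=1008 | r0:Mul1,r1:1008,r2:1,r3:504
c17: CDB Mul1=72 | r0:72,r1:1008,r2:1,r3:504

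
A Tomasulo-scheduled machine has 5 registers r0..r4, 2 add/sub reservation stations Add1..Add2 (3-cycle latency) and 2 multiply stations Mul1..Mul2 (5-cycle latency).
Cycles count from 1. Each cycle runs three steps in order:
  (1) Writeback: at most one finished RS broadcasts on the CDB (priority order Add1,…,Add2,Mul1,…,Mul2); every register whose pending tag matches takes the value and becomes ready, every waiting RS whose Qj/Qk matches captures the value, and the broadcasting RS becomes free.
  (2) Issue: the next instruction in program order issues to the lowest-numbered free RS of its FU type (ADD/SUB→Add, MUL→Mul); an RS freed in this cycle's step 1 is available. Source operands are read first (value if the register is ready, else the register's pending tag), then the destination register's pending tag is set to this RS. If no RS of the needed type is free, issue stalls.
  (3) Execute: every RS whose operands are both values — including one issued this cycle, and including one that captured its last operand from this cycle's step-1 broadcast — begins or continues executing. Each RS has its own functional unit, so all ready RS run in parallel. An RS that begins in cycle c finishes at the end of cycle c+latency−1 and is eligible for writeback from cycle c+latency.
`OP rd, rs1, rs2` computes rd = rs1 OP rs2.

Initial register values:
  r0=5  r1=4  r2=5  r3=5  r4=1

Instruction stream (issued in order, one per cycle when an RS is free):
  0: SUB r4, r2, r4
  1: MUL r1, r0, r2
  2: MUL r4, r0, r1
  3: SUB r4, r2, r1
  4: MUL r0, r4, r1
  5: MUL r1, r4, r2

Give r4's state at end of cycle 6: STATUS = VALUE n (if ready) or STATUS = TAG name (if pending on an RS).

STATUS = TAG Add1

c1: issue SUB r4<-Add1 | r0:5,r1:4,r2:5,r3:5,r4:Add1
c2: issue MUL r1<-Mul1 | r0:5,r1:Mul1,r2:5,r3:5,r4:Add1
c3: issue MUL r4<-Mul2 | r0:5,r1:Mul1,r2:5,r3:5,r4:Mul2
c4: CDB Add1=4; issue SUB r4<-Add1 | r0:5,r1:Mul1,r2:5,r3:5,r4:Add1
c5: stall | r0:5,r1:Mul1,r2:5,r3:5,r4:Add1
c6: stall | r0:5,r1:Mul1,r2:5,r3:5,r4:Add1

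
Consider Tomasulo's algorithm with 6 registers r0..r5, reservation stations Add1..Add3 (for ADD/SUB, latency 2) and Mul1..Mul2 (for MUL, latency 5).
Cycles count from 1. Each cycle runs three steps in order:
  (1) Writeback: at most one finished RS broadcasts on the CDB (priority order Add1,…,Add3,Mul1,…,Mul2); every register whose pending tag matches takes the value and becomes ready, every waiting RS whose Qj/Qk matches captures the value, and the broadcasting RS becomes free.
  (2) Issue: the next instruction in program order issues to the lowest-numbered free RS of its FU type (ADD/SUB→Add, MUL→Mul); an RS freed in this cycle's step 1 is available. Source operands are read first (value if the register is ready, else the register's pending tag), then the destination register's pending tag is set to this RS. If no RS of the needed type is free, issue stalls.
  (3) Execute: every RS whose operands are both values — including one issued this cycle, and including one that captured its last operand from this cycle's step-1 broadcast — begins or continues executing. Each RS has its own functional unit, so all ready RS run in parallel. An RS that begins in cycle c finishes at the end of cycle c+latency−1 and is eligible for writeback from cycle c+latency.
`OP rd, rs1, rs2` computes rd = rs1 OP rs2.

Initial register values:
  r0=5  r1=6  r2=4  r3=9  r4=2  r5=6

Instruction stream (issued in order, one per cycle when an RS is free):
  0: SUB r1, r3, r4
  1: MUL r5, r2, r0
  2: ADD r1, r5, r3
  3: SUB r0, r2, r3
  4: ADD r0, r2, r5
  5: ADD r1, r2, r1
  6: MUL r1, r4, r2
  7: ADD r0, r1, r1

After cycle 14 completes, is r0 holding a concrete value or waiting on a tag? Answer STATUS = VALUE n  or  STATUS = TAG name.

  c1: issue SUB r1<-Add1  regs: r0:5,r1:Add1,r2:4,r3:9,r4:2,r5:6
  c2: issue MUL r5<-Mul1  regs: r0:5,r1:Add1,r2:4,r3:9,r4:2,r5:Mul1
  c3: CDB Add1=7; issue ADD r1<-Add1  regs: r0:5,r1:Add1,r2:4,r3:9,r4:2,r5:Mul1
  c4: issue SUB r0<-Add2  regs: r0:Add2,r1:Add1,r2:4,r3:9,r4:2,r5:Mul1
  c5: issue ADD r0<-Add3  regs: r0:Add3,r1:Add1,r2:4,r3:9,r4:2,r5:Mul1
  c6: CDB Add2=-5; issue ADD r1<-Add2  regs: r0:Add3,r1:Add2,r2:4,r3:9,r4:2,r5:Mul1
  c7: CDB Mul1=20; issue MUL r1<-Mul1  regs: r0:Add3,r1:Mul1,r2:4,r3:9,r4:2,r5:20
  c8: stall  regs: r0:Add3,r1:Mul1,r2:4,r3:9,r4:2,r5:20
  c9: CDB Add1=29; issue ADD r0<-Add1  regs: r0:Add1,r1:Mul1,r2:4,r3:9,r4:2,r5:20
  c10: CDB Add3=24  regs: r0:Add1,r1:Mul1,r2:4,r3:9,r4:2,r5:20
  c11: CDB Add2=33  regs: r0:Add1,r1:Mul1,r2:4,r3:9,r4:2,r5:20
  c12: CDB Mul1=8  regs: r0:Add1,r1:8,r2:4,r3:9,r4:2,r5:20
  c13: -  regs: r0:Add1,r1:8,r2:4,r3:9,r4:2,r5:20
  c14: CDB Add1=16  regs: r0:16,r1:8,r2:4,r3:9,r4:2,r5:20

STATUS = VALUE 16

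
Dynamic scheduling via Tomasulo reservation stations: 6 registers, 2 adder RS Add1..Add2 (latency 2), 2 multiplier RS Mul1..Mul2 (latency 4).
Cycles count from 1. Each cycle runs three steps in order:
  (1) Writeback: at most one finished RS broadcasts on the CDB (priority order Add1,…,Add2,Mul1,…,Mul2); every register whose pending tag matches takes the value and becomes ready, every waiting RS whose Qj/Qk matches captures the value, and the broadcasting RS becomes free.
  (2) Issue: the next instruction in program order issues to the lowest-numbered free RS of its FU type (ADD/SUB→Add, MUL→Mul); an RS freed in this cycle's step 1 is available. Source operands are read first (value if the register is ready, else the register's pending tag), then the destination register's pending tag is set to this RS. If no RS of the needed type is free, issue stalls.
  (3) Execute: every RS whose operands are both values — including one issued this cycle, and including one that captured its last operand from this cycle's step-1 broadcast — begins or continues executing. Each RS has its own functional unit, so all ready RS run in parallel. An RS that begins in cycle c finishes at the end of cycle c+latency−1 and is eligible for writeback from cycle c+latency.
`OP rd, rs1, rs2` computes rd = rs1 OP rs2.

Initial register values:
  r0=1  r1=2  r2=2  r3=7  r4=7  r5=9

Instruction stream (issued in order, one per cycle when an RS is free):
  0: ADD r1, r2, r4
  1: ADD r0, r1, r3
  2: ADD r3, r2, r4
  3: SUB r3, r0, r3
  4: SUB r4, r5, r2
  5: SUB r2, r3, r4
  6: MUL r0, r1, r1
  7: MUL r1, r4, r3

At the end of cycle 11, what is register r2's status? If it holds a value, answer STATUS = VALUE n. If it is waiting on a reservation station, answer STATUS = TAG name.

c1: issue ADD r1<-Add1 | r0:1,r1:Add1,r2:2,r3:7,r4:7,r5:9
c2: issue ADD r0<-Add2 | r0:Add2,r1:Add1,r2:2,r3:7,r4:7,r5:9
c3: CDB Add1=9; issue ADD r3<-Add1 | r0:Add2,r1:9,r2:2,r3:Add1,r4:7,r5:9
c4: stall | r0:Add2,r1:9,r2:2,r3:Add1,r4:7,r5:9
c5: CDB Add1=9; issue SUB r3<-Add1 | r0:Add2,r1:9,r2:2,r3:Add1,r4:7,r5:9
c6: CDB Add2=16; issue SUB r4<-Add2 | r0:16,r1:9,r2:2,r3:Add1,r4:Add2,r5:9
c7: stall | r0:16,r1:9,r2:2,r3:Add1,r4:Add2,r5:9
c8: CDB Add1=7; issue SUB r2<-Add1 | r0:16,r1:9,r2:Add1,r3:7,r4:Add2,r5:9
c9: CDB Add2=7; issue MUL r0<-Mul1 | r0:Mul1,r1:9,r2:Add1,r3:7,r4:7,r5:9
c10: issue MUL r1<-Mul2 | r0:Mul1,r1:Mul2,r2:Add1,r3:7,r4:7,r5:9
c11: CDB Add1=0 | r0:Mul1,r1:Mul2,r2:0,r3:7,r4:7,r5:9

STATUS = VALUE 0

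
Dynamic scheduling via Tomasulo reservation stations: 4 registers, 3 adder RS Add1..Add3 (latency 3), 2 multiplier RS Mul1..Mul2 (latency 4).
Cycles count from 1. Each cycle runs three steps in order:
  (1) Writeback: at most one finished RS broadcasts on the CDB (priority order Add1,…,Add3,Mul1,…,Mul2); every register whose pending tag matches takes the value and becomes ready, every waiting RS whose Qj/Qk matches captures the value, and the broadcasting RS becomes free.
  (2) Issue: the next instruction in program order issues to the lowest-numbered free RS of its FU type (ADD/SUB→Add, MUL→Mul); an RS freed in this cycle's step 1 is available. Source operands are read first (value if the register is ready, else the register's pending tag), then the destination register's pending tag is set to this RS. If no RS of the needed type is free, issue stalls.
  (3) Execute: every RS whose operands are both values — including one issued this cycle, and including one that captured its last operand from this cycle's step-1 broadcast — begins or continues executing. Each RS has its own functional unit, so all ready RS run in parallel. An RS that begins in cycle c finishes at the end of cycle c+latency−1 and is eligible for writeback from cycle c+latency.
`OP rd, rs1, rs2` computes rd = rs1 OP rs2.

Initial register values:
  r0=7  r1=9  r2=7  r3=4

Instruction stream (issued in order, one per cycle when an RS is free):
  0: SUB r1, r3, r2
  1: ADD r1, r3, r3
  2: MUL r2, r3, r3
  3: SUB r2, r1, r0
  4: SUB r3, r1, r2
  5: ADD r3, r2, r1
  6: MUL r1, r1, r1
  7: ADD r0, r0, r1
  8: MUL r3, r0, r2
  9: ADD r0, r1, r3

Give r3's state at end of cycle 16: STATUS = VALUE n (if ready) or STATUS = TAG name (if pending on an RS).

cycle 1: issue SUB r1<-Add1 // r0:7,r1:Add1,r2:7,r3:4
cycle 2: issue ADD r1<-Add2 // r0:7,r1:Add2,r2:7,r3:4
cycle 3: issue MUL r2<-Mul1 // r0:7,r1:Add2,r2:Mul1,r3:4
cycle 4: CDB Add1=-3; issue SUB r2<-Add1 // r0:7,r1:Add2,r2:Add1,r3:4
cycle 5: CDB Add2=8; issue SUB r3<-Add2 // r0:7,r1:8,r2:Add1,r3:Add2
cycle 6: issue ADD r3<-Add3 // r0:7,r1:8,r2:Add1,r3:Add3
cycle 7: CDB Mul1=16; issue MUL r1<-Mul1 // r0:7,r1:Mul1,r2:Add1,r3:Add3
cycle 8: CDB Add1=1; issue ADD r0<-Add1 // r0:Add1,r1:Mul1,r2:1,r3:Add3
cycle 9: issue MUL r3<-Mul2 // r0:Add1,r1:Mul1,r2:1,r3:Mul2
cycle 10: stall // r0:Add1,r1:Mul1,r2:1,r3:Mul2
cycle 11: CDB Add2=7; issue ADD r0<-Add2 // r0:Add2,r1:Mul1,r2:1,r3:Mul2
cycle 12: CDB Add3=9 // r0:Add2,r1:Mul1,r2:1,r3:Mul2
cycle 13: CDB Mul1=64 // r0:Add2,r1:64,r2:1,r3:Mul2
cycle 14: - // r0:Add2,r1:64,r2:1,r3:Mul2
cycle 15: - // r0:Add2,r1:64,r2:1,r3:Mul2
cycle 16: CDB Add1=71 // r0:Add2,r1:64,r2:1,r3:Mul2

STATUS = TAG Mul2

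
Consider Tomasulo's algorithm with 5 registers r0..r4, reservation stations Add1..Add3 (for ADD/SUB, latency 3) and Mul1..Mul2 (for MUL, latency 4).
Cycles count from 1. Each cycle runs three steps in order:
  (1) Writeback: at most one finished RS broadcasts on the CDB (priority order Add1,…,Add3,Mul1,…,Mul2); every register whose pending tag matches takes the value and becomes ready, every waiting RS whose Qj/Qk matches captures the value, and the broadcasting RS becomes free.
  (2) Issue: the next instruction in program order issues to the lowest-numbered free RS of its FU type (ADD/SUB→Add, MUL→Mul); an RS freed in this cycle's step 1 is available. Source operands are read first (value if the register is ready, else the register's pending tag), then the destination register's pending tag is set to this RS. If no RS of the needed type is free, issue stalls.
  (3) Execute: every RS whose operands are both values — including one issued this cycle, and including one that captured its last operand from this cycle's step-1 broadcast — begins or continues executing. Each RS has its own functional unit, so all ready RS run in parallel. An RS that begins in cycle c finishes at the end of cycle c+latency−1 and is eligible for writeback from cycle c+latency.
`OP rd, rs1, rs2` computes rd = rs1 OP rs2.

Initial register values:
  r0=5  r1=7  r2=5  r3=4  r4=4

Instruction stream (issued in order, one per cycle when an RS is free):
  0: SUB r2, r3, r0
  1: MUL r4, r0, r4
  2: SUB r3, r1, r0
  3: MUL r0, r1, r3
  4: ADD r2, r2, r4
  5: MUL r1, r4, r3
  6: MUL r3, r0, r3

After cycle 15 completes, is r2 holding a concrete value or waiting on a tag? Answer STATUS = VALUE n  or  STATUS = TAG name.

c1: issue SUB r2<-Add1 | r0:5,r1:7,r2:Add1,r3:4,r4:4
c2: issue MUL r4<-Mul1 | r0:5,r1:7,r2:Add1,r3:4,r4:Mul1
c3: issue SUB r3<-Add2 | r0:5,r1:7,r2:Add1,r3:Add2,r4:Mul1
c4: CDB Add1=-1; issue MUL r0<-Mul2 | r0:Mul2,r1:7,r2:-1,r3:Add2,r4:Mul1
c5: issue ADD r2<-Add1 | r0:Mul2,r1:7,r2:Add1,r3:Add2,r4:Mul1
c6: CDB Add2=2; stall | r0:Mul2,r1:7,r2:Add1,r3:2,r4:Mul1
c7: CDB Mul1=20; issue MUL r1<-Mul1 | r0:Mul2,r1:Mul1,r2:Add1,r3:2,r4:20
c8: stall | r0:Mul2,r1:Mul1,r2:Add1,r3:2,r4:20
c9: stall | r0:Mul2,r1:Mul1,r2:Add1,r3:2,r4:20
c10: CDB Add1=19; stall | r0:Mul2,r1:Mul1,r2:19,r3:2,r4:20
c11: CDB Mul1=40; issue MUL r3<-Mul1 | r0:Mul2,r1:40,r2:19,r3:Mul1,r4:20
c12: CDB Mul2=14 | r0:14,r1:40,r2:19,r3:Mul1,r4:20
c13: - | r0:14,r1:40,r2:19,r3:Mul1,r4:20
c14: - | r0:14,r1:40,r2:19,r3:Mul1,r4:20
c15: - | r0:14,r1:40,r2:19,r3:Mul1,r4:20

STATUS = VALUE 19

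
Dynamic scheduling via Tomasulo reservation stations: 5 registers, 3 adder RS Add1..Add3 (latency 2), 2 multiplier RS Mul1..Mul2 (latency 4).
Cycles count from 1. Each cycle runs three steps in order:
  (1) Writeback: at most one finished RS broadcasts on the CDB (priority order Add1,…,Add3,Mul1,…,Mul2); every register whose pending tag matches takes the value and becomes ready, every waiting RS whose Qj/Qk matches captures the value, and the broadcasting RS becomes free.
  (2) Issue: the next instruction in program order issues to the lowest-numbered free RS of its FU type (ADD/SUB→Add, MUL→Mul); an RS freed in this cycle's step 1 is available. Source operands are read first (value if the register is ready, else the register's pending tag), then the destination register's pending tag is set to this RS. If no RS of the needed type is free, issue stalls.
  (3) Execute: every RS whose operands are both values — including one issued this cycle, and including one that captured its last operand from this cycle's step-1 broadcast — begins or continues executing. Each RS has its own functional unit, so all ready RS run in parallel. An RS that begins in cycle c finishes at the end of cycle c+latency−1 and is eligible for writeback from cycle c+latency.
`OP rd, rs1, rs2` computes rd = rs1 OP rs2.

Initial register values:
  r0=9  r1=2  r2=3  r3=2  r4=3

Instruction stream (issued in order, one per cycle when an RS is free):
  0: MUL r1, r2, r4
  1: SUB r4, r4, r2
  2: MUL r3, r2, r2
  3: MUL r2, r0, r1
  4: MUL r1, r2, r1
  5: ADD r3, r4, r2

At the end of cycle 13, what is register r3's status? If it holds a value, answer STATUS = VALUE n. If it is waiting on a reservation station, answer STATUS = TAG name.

  c1: issue MUL r1<-Mul1  regs: r0:9,r1:Mul1,r2:3,r3:2,r4:3
  c2: issue SUB r4<-Add1  regs: r0:9,r1:Mul1,r2:3,r3:2,r4:Add1
  c3: issue MUL r3<-Mul2  regs: r0:9,r1:Mul1,r2:3,r3:Mul2,r4:Add1
  c4: CDB Add1=0; stall  regs: r0:9,r1:Mul1,r2:3,r3:Mul2,r4:0
  c5: CDB Mul1=9; issue MUL r2<-Mul1  regs: r0:9,r1:9,r2:Mul1,r3:Mul2,r4:0
  c6: stall  regs: r0:9,r1:9,r2:Mul1,r3:Mul2,r4:0
  c7: CDB Mul2=9; issue MUL r1<-Mul2  regs: r0:9,r1:Mul2,r2:Mul1,r3:9,r4:0
  c8: issue ADD r3<-Add1  regs: r0:9,r1:Mul2,r2:Mul1,r3:Add1,r4:0
  c9: CDB Mul1=81  regs: r0:9,r1:Mul2,r2:81,r3:Add1,r4:0
  c10: -  regs: r0:9,r1:Mul2,r2:81,r3:Add1,r4:0
  c11: CDB Add1=81  regs: r0:9,r1:Mul2,r2:81,r3:81,r4:0
  c12: -  regs: r0:9,r1:Mul2,r2:81,r3:81,r4:0
  c13: CDB Mul2=729  regs: r0:9,r1:729,r2:81,r3:81,r4:0

STATUS = VALUE 81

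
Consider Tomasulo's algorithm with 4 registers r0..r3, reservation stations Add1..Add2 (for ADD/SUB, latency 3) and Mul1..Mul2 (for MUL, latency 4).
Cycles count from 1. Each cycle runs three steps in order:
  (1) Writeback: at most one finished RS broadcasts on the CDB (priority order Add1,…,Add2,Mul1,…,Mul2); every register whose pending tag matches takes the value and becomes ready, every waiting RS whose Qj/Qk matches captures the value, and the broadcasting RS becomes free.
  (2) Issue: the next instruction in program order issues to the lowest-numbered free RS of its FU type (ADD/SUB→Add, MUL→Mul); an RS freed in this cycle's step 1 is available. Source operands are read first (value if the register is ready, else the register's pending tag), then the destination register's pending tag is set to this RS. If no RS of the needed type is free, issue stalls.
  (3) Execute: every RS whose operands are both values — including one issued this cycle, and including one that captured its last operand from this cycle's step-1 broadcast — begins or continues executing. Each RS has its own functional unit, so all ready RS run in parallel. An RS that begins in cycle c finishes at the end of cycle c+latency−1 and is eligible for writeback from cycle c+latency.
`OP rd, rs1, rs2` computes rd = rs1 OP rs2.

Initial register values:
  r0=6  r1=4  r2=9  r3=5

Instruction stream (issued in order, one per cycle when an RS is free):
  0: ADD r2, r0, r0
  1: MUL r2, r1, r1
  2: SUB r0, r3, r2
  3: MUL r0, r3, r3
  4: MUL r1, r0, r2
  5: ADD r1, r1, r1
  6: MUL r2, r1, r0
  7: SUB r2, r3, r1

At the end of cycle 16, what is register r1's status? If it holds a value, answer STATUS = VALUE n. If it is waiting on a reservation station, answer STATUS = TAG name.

STATUS = VALUE 800

c1: issue ADD r2<-Add1 | r0:6,r1:4,r2:Add1,r3:5
c2: issue MUL r2<-Mul1 | r0:6,r1:4,r2:Mul1,r3:5
c3: issue SUB r0<-Add2 | r0:Add2,r1:4,r2:Mul1,r3:5
c4: CDB Add1=12; issue MUL r0<-Mul2 | r0:Mul2,r1:4,r2:Mul1,r3:5
c5: stall | r0:Mul2,r1:4,r2:Mul1,r3:5
c6: CDB Mul1=16; issue MUL r1<-Mul1 | r0:Mul2,r1:Mul1,r2:16,r3:5
c7: issue ADD r1<-Add1 | r0:Mul2,r1:Add1,r2:16,r3:5
c8: CDB Mul2=25; issue MUL r2<-Mul2 | r0:25,r1:Add1,r2:Mul2,r3:5
c9: CDB Add2=-11; issue SUB r2<-Add2 | r0:25,r1:Add1,r2:Add2,r3:5
c10: - | r0:25,r1:Add1,r2:Add2,r3:5
c11: - | r0:25,r1:Add1,r2:Add2,r3:5
c12: CDB Mul1=400 | r0:25,r1:Add1,r2:Add2,r3:5
c13: - | r0:25,r1:Add1,r2:Add2,r3:5
c14: - | r0:25,r1:Add1,r2:Add2,r3:5
c15: CDB Add1=800 | r0:25,r1:800,r2:Add2,r3:5
c16: - | r0:25,r1:800,r2:Add2,r3:5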